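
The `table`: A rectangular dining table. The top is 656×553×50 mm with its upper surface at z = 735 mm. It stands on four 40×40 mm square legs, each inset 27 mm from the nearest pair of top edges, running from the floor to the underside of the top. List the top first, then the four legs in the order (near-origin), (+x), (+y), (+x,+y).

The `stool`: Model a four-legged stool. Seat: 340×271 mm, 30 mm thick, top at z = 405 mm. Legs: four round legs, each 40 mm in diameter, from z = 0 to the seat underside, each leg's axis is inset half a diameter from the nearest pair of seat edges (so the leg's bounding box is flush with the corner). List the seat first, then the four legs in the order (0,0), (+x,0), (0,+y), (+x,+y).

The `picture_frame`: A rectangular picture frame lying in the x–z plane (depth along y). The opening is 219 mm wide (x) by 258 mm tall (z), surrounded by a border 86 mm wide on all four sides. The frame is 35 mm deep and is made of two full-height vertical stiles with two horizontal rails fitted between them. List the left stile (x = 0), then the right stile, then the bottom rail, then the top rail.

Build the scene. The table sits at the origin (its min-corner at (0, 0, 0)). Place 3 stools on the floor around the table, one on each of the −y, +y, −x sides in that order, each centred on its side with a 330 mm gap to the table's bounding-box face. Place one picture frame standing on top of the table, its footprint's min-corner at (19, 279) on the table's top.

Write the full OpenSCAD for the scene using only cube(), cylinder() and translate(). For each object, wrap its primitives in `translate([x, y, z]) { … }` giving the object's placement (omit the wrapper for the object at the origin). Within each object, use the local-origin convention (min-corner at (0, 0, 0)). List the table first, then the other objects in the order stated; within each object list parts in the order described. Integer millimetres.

translate([0, 0, 685]) cube([656, 553, 50]);
translate([27, 27, 0]) cube([40, 40, 685]);
translate([589, 27, 0]) cube([40, 40, 685]);
translate([27, 486, 0]) cube([40, 40, 685]);
translate([589, 486, 0]) cube([40, 40, 685]);
translate([158, -601, 0]) {
  translate([0, 0, 375]) cube([340, 271, 30]);
  translate([20, 20, 0]) cylinder(h = 375, r = 20);
  translate([320, 20, 0]) cylinder(h = 375, r = 20);
  translate([20, 251, 0]) cylinder(h = 375, r = 20);
  translate([320, 251, 0]) cylinder(h = 375, r = 20);
}
translate([158, 883, 0]) {
  translate([0, 0, 375]) cube([340, 271, 30]);
  translate([20, 20, 0]) cylinder(h = 375, r = 20);
  translate([320, 20, 0]) cylinder(h = 375, r = 20);
  translate([20, 251, 0]) cylinder(h = 375, r = 20);
  translate([320, 251, 0]) cylinder(h = 375, r = 20);
}
translate([-670, 141, 0]) {
  translate([0, 0, 375]) cube([340, 271, 30]);
  translate([20, 20, 0]) cylinder(h = 375, r = 20);
  translate([320, 20, 0]) cylinder(h = 375, r = 20);
  translate([20, 251, 0]) cylinder(h = 375, r = 20);
  translate([320, 251, 0]) cylinder(h = 375, r = 20);
}
translate([19, 279, 735]) {
  cube([86, 35, 430]);
  translate([305, 0, 0]) cube([86, 35, 430]);
  translate([86, 0, 0]) cube([219, 35, 86]);
  translate([86, 0, 344]) cube([219, 35, 86]);
}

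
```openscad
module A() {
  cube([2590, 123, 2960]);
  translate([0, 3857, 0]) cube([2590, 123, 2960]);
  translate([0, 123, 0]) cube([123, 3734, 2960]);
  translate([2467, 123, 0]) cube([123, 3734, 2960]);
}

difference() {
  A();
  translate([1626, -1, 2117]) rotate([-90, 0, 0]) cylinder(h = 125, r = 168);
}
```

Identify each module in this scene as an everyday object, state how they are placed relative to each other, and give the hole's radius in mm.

The subtracted cylinder has r = 168 mm.

A is a house frame. The house frame has a circular hole through its front wall. The hole's radius is 168 mm.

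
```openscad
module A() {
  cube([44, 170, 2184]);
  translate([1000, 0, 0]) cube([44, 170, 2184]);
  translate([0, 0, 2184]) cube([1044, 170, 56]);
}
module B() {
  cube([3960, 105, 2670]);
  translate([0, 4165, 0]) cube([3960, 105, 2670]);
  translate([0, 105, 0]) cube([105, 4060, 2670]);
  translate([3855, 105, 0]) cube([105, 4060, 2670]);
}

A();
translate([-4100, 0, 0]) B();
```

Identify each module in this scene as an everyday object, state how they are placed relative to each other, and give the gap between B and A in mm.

A is a door frame. B is a house frame. The house frame is on the floor beside the door frame on its −x side. The gap between the house frame and the door frame is 140 mm.

The house frame's nearest face is 140 mm from the door frame's −x face.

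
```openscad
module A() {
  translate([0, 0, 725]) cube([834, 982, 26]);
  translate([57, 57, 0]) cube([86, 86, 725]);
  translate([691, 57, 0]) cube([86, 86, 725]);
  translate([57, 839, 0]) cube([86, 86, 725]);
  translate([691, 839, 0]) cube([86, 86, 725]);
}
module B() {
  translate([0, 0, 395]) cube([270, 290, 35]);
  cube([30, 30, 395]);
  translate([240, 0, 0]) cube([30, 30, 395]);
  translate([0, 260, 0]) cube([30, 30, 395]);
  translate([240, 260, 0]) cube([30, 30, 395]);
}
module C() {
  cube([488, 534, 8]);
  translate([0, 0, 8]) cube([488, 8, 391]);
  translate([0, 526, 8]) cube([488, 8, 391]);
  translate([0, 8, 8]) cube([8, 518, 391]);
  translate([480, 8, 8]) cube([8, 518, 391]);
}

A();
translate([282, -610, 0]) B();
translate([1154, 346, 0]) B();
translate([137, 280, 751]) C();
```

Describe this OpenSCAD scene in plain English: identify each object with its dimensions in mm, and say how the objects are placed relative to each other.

A is a rectangular dining table. The top is 834×982×26 mm with its upper surface at z = 751 mm. It stands on four 86×86 mm square legs, each inset 57 mm from the nearest pair of top edges, running from the floor to the underside of the top.

B is a four-legged stool. The seat is 270×290 mm, 35 mm thick, top at z = 430 mm. It stands on four square legs, each 30×30 mm in cross-section, from z = 0 to the seat underside, each flush with a corner of the seat.

C is an open storage box with external size 488×534×399 mm and wall thickness 8 mm (the base is also 8 mm thick). The base covers the whole footprint; the four walls stand on the base, with the y-facing walls full-width and the x-facing walls fitting between their inner faces.

Two stools sit around the table at the −y, +x sides. The open box is on top of the table.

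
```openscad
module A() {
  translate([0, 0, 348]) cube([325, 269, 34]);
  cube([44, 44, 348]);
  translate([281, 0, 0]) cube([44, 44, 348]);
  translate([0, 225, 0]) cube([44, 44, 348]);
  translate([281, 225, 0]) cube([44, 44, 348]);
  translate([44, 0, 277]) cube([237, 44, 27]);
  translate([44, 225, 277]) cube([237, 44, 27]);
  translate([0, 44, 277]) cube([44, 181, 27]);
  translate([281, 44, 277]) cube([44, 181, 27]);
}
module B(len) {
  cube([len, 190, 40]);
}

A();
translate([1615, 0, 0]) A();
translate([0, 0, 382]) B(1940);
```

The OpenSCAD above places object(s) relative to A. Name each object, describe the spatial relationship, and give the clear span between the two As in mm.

A is a stool. B is a beam. A beam spans the tops of two stools. The clear span between the two stools is 1290 mm.

Second stool starts at x = 1615; first ends at x = 325; clear span = 1615 − 325 = 1290 mm.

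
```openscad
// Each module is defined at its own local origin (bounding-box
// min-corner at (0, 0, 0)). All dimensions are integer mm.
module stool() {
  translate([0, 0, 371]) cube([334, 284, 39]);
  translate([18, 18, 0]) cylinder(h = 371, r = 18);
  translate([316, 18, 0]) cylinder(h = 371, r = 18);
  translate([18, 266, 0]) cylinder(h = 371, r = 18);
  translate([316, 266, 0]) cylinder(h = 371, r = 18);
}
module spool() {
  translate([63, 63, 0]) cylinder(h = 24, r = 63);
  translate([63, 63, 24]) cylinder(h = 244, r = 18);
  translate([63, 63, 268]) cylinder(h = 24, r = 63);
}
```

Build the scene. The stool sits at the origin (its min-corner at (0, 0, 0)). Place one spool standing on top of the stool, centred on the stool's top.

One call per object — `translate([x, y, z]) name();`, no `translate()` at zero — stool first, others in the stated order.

stool();
translate([104, 79, 410]) spool();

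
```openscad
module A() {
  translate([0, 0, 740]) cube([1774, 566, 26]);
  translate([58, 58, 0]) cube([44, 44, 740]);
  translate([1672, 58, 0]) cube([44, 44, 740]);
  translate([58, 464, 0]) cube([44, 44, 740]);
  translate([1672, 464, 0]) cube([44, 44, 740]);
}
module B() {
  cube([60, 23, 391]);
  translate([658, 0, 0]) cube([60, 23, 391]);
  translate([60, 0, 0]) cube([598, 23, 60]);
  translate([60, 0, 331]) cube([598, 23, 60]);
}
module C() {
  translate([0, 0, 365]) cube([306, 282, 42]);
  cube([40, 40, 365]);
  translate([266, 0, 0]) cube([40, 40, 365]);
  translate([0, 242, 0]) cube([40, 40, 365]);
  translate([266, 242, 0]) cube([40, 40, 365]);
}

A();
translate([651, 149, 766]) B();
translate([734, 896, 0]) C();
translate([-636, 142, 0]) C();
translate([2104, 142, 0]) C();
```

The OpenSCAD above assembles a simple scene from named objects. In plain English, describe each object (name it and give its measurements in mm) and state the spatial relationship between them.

A is a table with a 1774×566 mm rectangular top, 26 mm thick, top surface at z = 766 mm, supported by four 44×44 mm square legs, each inset 58 mm from the nearest pair of top edges, running from the floor.

B is a rectangular picture frame lying in the x–z plane (depth along y). The opening is 598 mm wide (x) by 271 mm tall (z), surrounded by a border 60 mm wide on all four sides. The frame is 23 mm deep and is made of two full-height vertical stiles with two horizontal rails fitted between them.

C is a four-legged stool. The seat is 306×282 mm, 42 mm thick, top at z = 407 mm. It stands on four square legs, each 40×40 mm in cross-section, from z = 0 to the seat underside, each flush with a corner of the seat.

The picture frame is on top of the table. Three stools sit around the table at the +y, −x, +x sides.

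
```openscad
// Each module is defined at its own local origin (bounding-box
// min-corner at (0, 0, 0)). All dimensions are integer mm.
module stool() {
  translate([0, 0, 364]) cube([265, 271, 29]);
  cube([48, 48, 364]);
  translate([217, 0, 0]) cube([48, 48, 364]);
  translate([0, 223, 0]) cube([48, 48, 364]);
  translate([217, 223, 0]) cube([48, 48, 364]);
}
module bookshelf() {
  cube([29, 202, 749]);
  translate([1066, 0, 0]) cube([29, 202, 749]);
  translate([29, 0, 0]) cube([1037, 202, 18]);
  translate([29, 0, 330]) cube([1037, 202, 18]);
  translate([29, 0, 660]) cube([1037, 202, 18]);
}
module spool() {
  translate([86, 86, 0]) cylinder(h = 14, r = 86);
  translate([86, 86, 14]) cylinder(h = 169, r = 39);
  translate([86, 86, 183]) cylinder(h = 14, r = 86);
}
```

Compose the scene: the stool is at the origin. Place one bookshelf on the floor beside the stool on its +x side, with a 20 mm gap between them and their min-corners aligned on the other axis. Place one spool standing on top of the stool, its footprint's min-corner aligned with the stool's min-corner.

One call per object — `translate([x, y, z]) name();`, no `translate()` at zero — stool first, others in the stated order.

stool();
translate([285, 0, 0]) bookshelf();
translate([0, 0, 393]) spool();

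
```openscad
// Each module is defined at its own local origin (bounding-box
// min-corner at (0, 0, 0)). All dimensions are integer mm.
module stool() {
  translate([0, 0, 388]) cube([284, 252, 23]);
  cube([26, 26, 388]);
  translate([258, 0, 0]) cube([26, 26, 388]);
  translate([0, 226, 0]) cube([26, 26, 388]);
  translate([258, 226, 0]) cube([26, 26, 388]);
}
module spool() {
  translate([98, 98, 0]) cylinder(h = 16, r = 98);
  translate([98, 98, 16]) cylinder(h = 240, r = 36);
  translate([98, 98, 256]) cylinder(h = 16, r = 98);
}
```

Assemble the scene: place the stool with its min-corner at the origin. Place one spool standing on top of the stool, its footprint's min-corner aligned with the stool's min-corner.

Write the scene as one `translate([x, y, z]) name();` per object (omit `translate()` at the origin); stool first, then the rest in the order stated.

stool();
translate([0, 0, 411]) spool();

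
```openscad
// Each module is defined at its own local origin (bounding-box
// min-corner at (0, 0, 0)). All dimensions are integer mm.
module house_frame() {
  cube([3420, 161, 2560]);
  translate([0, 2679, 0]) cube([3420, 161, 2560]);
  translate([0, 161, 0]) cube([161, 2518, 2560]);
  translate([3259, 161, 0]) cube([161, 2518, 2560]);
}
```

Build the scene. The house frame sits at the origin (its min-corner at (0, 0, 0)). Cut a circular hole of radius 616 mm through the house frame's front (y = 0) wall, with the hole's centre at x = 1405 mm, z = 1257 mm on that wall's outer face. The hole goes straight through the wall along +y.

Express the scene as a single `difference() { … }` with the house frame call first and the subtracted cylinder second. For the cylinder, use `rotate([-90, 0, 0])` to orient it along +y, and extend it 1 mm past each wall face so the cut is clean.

difference() {
  house_frame();
  translate([1405, -1, 1257]) rotate([-90, 0, 0]) cylinder(h = 163, r = 616);
}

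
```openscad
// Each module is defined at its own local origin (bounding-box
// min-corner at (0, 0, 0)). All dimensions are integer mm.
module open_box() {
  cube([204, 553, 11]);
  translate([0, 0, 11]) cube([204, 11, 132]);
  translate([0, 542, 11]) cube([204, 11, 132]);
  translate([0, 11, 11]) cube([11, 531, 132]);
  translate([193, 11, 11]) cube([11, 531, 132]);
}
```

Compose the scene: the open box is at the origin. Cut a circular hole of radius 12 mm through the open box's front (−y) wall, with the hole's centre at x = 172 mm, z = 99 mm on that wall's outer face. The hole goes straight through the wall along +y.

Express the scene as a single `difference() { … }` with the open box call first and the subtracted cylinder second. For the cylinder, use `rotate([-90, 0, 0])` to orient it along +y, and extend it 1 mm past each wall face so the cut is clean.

difference() {
  open_box();
  translate([172, -1, 99]) rotate([-90, 0, 0]) cylinder(h = 13, r = 12);
}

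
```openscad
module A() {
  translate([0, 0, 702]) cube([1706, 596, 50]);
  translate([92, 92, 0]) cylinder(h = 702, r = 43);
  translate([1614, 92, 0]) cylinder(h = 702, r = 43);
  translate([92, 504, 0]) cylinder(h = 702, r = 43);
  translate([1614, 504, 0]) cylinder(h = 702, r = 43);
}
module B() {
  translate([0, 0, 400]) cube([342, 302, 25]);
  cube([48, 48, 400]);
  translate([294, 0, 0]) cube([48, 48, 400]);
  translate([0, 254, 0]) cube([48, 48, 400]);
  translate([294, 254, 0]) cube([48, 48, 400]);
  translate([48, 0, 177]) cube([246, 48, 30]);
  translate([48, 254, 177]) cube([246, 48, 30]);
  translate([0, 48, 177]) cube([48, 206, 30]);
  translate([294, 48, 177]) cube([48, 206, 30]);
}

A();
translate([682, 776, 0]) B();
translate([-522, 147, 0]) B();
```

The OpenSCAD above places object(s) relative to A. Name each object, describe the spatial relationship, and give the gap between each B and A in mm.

Each stool's nearest face is 180 mm from the table's bounding box.

A is a table. B is a stool. Two stools sit around the table at the +y, −x sides. The gap between each stool and the table is 180 mm.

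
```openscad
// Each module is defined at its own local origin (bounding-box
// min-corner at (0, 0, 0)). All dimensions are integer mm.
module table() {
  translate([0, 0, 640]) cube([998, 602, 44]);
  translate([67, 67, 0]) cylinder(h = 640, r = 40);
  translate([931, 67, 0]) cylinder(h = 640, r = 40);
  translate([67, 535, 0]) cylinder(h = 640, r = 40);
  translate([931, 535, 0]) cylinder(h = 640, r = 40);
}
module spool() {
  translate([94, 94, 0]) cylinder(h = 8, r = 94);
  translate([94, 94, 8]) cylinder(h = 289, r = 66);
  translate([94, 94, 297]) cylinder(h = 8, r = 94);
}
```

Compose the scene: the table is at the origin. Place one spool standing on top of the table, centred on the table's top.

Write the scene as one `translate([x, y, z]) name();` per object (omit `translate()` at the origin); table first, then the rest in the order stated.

table();
translate([405, 207, 684]) spool();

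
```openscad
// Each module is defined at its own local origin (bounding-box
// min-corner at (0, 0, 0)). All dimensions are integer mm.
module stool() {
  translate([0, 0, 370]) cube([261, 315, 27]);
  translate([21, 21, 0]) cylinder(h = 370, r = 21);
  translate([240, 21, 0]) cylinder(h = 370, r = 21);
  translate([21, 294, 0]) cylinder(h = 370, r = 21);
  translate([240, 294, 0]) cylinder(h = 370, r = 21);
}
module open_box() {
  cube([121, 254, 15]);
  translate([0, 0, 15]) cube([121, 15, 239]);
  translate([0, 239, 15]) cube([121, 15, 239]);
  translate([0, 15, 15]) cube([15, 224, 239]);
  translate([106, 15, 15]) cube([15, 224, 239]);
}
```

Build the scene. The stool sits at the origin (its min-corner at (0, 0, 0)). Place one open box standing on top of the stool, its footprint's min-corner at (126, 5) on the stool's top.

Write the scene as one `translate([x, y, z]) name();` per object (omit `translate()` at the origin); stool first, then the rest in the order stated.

stool();
translate([126, 5, 397]) open_box();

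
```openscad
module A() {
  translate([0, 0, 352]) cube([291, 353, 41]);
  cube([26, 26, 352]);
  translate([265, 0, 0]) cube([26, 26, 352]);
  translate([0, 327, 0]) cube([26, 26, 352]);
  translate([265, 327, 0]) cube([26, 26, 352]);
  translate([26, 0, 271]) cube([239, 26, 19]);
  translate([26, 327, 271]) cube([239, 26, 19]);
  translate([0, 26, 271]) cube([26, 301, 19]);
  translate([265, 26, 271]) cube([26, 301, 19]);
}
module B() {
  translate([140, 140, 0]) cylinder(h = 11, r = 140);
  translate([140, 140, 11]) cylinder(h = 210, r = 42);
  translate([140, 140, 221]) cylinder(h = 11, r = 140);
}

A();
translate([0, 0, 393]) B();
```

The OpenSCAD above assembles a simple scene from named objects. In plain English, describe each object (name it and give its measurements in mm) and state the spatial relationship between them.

A is a simple wooden stool: a rectangular seat 291 mm (x) by 353 mm (y), 41 mm thick, top face at z = 393 mm, on four square legs, each 26×26 mm in cross-section. The legs rest on z = 0, each flush with a corner of the seat. Four stretchers, 26 mm wide and 19 mm tall, connect adjacent legs with their undersides at z = 271 mm, each running between the inner faces of the legs it joins and aligned with the legs' outer faces on the other axis.

B is a spool: two coaxial disc flanges of radius 140 mm and thickness 11 mm, joined by a core cylinder of radius 42 mm and height 210 mm. The lower flange rests on z = 0 and the three cylinders share a vertical axis.

The spool is on top of the stool.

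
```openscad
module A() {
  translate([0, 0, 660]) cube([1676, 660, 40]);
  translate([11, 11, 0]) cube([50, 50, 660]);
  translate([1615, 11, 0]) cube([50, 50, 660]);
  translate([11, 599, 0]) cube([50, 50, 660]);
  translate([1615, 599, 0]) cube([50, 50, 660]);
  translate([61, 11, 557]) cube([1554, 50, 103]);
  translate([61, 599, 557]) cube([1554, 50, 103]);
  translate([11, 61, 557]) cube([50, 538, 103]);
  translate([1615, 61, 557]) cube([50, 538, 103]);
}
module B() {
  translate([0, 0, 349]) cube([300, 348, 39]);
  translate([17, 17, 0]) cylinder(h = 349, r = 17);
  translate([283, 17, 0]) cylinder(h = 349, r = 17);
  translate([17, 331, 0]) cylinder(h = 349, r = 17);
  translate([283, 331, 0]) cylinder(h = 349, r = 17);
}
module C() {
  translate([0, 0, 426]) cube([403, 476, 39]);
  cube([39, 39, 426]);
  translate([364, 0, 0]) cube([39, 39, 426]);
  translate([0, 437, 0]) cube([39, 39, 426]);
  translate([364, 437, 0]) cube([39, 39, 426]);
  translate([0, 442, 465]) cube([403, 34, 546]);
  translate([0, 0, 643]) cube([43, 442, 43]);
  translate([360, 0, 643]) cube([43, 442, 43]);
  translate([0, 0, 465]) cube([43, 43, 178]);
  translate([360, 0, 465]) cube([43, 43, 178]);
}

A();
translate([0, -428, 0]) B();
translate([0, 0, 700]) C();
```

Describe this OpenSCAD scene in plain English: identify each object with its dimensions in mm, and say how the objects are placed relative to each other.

A is a rectangular dining table. The top is 1676×660×40 mm with its upper surface at z = 700 mm. It stands on four 50×50 mm square legs, each inset 11 mm from the nearest pair of top edges, running from the floor to the underside of the top. Four apron rails, 50 mm thick and 103 mm tall, run between adjacent legs with their top edges flush with the underside of the top and their outer faces flush with the legs' outer faces.

B is a simple wooden stool: a rectangular seat 300 mm (x) by 348 mm (y), 39 mm thick, top face at z = 388 mm, on four round legs, each 34 mm in diameter. The legs rest on z = 0, each leg's axis is inset half a diameter from the nearest pair of seat edges (so the leg's bounding box is flush with the corner).

C is a chair. The seat is a 403×476×39 mm slab with its top at z = 465 mm, on four 39×39 mm corner legs (flush with the seat edges, standing on z = 0). A flat backrest 34 mm thick, 546 mm tall, spans the full seat width and rises from the seat top along its +y edge, rear face flush with the rear of the seat. Two armrests of 43×43 mm section run along each side from the seat's front edge to the front of the backrest, top faces 221 mm above the seat top and outer faces flush with the seat's x-edges; a 43×43 mm post under the front of each armrest stands on the seat at the front corner.

The stool is on the floor beside the table on its −y side. The chair is on top of the table.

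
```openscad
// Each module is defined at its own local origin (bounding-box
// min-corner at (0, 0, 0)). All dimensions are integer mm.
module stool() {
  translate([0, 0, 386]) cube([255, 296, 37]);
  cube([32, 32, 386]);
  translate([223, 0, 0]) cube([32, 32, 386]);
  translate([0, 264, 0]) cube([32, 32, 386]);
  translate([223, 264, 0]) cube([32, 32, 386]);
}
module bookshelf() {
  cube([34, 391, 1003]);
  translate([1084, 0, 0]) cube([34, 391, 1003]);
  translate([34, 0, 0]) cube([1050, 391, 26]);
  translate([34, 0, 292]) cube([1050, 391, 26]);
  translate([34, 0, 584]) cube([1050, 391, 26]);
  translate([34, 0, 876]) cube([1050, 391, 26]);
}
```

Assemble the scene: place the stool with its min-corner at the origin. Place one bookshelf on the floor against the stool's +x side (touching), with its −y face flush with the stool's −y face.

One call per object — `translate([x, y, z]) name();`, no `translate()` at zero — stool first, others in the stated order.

stool();
translate([255, 0, 0]) bookshelf();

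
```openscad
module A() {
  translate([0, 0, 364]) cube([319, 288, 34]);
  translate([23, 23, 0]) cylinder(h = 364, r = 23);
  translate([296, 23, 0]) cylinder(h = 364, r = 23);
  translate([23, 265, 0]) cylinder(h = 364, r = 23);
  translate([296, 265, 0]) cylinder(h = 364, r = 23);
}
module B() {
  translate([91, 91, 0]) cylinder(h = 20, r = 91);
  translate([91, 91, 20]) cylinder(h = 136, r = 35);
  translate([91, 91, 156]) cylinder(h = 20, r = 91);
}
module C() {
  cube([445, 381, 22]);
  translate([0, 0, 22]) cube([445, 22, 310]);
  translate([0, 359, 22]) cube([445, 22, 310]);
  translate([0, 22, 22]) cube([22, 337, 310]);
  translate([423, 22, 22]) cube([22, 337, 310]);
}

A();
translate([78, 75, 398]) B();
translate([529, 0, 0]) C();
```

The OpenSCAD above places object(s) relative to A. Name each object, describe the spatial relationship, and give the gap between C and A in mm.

A is a stool. B is a spool. C is an open box. The spool is on top of the stool. The open box is on the floor beside the stool on its +x side. The gap between the open box and the stool is 210 mm.

The open box's nearest face is 210 mm from the stool's +x face.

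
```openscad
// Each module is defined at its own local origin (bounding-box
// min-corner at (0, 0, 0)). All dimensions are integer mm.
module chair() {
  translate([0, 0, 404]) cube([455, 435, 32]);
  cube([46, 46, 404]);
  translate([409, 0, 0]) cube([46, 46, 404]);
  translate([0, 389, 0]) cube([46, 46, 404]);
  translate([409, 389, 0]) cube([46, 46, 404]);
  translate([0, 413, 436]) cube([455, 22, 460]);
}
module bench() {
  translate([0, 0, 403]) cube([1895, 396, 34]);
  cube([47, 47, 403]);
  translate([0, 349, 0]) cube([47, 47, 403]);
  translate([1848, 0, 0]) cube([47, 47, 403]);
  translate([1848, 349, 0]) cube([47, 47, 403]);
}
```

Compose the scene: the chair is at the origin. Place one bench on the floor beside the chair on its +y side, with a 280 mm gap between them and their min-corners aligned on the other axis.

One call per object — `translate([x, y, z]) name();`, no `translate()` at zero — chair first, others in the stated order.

chair();
translate([0, 715, 0]) bench();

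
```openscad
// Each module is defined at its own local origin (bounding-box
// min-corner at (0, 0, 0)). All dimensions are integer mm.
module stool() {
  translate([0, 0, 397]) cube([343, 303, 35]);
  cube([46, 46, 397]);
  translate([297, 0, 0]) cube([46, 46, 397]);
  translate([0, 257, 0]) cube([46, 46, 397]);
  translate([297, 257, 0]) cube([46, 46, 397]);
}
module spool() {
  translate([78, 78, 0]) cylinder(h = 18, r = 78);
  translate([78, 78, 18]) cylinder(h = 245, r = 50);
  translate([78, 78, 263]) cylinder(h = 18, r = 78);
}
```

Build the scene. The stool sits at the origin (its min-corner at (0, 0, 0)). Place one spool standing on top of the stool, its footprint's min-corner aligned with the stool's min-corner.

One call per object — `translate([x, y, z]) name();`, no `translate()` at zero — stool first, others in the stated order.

stool();
translate([0, 0, 432]) spool();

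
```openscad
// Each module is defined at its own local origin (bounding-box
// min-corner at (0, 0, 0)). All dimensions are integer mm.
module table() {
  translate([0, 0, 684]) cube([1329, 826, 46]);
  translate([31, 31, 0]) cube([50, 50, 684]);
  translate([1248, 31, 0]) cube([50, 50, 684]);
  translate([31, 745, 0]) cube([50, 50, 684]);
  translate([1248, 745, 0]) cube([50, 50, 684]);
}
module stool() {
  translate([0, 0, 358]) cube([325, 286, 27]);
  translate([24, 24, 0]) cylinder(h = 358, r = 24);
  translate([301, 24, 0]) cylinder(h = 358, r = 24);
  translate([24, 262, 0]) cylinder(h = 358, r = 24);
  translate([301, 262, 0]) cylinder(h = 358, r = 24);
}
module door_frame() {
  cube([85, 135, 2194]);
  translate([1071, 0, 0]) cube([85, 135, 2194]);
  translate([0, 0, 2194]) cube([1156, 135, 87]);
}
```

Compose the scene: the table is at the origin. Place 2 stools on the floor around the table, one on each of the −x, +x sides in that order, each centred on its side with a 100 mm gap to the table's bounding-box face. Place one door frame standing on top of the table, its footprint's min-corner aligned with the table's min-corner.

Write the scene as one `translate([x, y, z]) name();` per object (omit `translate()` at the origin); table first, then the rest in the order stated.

table();
translate([-425, 270, 0]) stool();
translate([1429, 270, 0]) stool();
translate([0, 0, 730]) door_frame();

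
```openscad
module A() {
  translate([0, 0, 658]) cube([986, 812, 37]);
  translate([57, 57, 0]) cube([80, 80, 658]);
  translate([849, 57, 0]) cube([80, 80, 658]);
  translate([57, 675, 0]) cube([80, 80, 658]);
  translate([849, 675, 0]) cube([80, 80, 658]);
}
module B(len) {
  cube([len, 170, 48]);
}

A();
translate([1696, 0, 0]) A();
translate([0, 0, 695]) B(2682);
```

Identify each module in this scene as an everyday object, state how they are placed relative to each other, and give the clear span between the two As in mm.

A is a table. B is a beam. A beam spans the tops of two tables. The clear span between the two tables is 710 mm.

Second table starts at x = 1696; first ends at x = 986; clear span = 1696 − 986 = 710 mm.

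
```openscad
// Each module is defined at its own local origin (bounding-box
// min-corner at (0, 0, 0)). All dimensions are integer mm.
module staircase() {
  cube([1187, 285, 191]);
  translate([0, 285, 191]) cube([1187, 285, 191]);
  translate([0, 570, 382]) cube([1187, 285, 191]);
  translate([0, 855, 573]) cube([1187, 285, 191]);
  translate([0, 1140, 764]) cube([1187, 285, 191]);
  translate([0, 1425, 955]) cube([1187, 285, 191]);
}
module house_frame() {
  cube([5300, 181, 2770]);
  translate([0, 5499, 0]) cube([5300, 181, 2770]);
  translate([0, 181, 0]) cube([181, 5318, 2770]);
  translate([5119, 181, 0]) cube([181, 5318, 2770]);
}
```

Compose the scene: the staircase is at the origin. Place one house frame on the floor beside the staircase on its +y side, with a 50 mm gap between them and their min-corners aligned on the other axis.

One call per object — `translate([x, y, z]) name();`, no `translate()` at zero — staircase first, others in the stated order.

staircase();
translate([0, 1760, 0]) house_frame();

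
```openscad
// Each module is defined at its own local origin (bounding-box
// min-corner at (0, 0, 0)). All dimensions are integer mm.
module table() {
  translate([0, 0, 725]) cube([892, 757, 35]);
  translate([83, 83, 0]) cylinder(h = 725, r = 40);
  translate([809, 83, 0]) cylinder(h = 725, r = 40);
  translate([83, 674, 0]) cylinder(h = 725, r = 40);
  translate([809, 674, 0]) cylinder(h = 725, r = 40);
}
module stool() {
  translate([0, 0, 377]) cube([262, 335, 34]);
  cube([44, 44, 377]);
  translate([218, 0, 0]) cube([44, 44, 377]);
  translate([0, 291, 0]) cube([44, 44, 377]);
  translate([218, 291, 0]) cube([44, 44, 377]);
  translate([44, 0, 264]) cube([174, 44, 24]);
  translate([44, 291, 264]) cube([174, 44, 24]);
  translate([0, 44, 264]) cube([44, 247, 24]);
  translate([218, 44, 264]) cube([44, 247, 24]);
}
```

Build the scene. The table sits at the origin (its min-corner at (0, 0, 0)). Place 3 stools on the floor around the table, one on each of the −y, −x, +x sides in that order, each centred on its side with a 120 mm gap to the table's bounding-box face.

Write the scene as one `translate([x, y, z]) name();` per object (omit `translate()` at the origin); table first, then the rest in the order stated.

table();
translate([315, -455, 0]) stool();
translate([-382, 211, 0]) stool();
translate([1012, 211, 0]) stool();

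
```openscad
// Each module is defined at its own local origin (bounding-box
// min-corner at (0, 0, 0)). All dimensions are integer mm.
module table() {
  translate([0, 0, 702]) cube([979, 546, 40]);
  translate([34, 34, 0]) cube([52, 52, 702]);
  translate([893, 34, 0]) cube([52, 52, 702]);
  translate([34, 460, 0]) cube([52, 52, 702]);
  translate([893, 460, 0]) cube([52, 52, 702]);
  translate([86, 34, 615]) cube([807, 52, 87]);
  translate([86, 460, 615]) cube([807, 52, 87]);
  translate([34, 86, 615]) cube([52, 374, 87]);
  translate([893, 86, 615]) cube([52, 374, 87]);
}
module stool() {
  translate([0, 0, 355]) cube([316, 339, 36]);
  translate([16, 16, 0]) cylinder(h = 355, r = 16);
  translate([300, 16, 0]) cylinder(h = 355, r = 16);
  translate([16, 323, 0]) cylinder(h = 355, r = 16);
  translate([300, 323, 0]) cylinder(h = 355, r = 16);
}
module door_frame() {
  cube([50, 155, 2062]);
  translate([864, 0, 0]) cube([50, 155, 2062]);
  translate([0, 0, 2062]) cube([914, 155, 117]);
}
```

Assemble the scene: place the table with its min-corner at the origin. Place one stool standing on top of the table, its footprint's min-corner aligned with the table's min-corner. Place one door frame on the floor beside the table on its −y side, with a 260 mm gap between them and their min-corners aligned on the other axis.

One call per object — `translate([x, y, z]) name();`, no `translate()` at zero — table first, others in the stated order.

table();
translate([0, 0, 742]) stool();
translate([0, -415, 0]) door_frame();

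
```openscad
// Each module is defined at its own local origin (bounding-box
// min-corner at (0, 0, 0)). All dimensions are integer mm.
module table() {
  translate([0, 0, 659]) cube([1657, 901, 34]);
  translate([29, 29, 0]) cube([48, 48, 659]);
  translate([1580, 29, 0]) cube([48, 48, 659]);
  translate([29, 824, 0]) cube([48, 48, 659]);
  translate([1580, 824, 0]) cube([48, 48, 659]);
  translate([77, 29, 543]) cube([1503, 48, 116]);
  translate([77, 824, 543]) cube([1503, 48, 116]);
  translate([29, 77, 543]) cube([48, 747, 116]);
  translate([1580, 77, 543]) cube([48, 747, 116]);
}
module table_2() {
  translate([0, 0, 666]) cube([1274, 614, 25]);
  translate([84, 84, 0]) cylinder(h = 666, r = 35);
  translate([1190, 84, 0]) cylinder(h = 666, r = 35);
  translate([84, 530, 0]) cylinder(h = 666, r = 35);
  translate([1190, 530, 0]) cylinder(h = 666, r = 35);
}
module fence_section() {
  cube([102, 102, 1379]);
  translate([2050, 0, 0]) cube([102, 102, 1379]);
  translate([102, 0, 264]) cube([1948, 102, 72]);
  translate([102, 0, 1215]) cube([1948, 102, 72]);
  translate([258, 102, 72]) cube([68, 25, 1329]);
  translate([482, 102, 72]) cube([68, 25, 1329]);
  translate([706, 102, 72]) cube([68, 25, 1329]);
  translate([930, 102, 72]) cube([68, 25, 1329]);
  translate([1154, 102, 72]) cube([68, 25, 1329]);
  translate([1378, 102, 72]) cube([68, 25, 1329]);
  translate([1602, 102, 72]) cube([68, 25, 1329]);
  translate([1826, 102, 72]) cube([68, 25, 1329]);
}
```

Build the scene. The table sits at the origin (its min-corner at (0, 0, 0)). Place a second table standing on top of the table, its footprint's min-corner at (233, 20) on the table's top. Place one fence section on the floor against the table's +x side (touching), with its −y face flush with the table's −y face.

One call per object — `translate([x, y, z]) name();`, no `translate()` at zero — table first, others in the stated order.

table();
translate([233, 20, 693]) table_2();
translate([1657, 0, 0]) fence_section();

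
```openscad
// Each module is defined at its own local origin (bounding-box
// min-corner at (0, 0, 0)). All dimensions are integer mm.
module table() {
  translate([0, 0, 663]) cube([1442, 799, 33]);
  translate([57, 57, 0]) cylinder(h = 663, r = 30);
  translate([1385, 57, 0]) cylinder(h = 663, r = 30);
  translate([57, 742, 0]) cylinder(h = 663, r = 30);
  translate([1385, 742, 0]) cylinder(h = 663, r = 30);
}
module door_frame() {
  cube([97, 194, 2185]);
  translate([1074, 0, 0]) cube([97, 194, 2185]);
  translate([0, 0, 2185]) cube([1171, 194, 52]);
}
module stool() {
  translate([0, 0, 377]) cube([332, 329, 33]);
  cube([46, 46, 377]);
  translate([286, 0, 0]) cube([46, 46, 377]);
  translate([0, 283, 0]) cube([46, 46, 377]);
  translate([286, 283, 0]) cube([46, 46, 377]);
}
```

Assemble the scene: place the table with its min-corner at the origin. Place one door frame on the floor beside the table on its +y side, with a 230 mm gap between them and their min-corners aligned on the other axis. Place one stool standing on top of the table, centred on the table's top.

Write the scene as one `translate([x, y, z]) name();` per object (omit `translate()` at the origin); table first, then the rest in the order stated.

table();
translate([0, 1029, 0]) door_frame();
translate([555, 235, 696]) stool();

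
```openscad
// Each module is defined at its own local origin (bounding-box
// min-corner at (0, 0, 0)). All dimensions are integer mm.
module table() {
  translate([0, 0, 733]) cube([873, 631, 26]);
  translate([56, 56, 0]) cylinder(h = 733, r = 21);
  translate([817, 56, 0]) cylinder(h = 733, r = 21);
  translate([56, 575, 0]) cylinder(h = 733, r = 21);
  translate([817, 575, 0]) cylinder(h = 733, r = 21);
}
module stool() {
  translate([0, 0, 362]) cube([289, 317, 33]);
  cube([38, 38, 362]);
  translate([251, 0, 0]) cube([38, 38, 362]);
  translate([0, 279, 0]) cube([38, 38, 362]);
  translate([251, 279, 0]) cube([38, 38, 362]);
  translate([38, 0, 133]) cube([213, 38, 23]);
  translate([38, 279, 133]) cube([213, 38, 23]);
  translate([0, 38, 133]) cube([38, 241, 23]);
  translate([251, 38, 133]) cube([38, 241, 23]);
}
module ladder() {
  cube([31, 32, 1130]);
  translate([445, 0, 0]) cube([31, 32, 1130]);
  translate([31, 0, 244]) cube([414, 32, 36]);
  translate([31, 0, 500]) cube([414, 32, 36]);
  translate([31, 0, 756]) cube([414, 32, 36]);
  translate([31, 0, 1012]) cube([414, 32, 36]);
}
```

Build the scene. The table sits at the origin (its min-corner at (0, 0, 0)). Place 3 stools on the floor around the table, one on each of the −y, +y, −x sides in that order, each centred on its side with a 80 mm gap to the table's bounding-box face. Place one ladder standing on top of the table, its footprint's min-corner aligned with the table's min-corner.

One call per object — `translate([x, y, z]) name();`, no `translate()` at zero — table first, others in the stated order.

table();
translate([292, -397, 0]) stool();
translate([292, 711, 0]) stool();
translate([-369, 157, 0]) stool();
translate([0, 0, 759]) ladder();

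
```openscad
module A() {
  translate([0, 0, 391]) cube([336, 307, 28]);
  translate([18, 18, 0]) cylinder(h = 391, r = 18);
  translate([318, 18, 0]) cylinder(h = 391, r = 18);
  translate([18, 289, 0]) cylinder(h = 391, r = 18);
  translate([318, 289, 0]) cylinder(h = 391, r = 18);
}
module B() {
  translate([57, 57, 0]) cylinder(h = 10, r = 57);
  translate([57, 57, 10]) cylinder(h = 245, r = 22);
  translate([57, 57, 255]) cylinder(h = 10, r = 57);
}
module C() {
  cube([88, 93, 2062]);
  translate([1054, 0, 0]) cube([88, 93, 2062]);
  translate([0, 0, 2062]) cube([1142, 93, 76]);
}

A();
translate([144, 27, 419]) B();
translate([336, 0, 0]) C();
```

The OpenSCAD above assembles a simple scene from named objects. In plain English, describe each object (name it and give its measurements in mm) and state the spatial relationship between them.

A is a four-legged stool. The seat is 336×307 mm, 28 mm thick, top at z = 419 mm. It stands on four round legs, each 36 mm in diameter, from z = 0 to the seat underside, each leg's axis is inset half a diameter from the nearest pair of seat edges (so the leg's bounding box is flush with the corner).

B is a spool: two coaxial disc flanges of radius 57 mm and thickness 10 mm, joined by a core cylinder of radius 22 mm and height 245 mm. The lower flange rests on z = 0 and the three cylinders share a vertical axis.

C is a door frame. The clear opening is 966 mm wide and 2062 mm high. Two 88 mm wide jambs, 93 mm deep, stand either side of the opening from the floor to the top of the opening. A 76 mm thick head sits across the top of both jambs, spanning the full outside width of the frame.

The spool is on top of the stool. The door frame is against the stool's +x side, with their −y faces flush.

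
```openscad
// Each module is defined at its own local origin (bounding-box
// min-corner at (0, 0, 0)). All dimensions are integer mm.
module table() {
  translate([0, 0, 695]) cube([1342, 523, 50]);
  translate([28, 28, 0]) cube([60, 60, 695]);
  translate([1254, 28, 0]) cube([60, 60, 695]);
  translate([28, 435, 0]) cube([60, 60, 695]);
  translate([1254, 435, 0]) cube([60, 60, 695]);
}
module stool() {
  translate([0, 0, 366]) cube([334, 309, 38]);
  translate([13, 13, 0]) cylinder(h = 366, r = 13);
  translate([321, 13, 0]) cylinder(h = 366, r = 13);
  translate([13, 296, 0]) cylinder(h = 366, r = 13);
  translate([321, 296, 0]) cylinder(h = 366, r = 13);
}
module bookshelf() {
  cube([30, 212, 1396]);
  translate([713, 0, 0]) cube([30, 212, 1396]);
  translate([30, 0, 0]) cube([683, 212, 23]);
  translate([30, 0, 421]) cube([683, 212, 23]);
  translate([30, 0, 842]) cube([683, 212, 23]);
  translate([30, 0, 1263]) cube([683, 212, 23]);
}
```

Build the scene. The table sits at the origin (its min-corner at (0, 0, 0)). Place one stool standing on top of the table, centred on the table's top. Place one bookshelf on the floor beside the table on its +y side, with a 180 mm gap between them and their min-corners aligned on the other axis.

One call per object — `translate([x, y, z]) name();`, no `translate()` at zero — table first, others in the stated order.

table();
translate([504, 107, 745]) stool();
translate([0, 703, 0]) bookshelf();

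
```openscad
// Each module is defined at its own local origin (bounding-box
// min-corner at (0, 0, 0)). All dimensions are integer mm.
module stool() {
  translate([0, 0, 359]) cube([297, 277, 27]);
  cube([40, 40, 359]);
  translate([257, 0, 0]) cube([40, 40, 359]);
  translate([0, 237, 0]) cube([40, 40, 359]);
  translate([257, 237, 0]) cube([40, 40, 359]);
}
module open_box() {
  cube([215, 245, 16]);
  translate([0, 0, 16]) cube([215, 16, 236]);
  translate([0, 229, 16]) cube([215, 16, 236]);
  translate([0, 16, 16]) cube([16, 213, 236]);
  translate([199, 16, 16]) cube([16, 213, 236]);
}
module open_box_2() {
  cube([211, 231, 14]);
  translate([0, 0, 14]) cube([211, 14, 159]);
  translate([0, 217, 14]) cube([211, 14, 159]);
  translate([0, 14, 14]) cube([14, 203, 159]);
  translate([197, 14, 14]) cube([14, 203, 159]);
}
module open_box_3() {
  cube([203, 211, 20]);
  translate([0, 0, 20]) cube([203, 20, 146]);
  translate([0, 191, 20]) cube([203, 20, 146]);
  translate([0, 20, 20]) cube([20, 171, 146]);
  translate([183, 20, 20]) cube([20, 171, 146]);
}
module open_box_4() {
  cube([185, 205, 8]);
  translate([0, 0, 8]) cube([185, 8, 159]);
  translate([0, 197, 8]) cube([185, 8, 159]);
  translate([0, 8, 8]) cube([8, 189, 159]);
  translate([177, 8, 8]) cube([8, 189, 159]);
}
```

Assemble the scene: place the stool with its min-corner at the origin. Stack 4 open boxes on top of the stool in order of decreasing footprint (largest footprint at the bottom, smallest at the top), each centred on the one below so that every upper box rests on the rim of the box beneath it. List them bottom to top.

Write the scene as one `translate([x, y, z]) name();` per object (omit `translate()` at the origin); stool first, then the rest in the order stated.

stool();
translate([41, 16, 386]) open_box();
translate([43, 23, 638]) open_box_2();
translate([47, 33, 811]) open_box_3();
translate([56, 36, 977]) open_box_4();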